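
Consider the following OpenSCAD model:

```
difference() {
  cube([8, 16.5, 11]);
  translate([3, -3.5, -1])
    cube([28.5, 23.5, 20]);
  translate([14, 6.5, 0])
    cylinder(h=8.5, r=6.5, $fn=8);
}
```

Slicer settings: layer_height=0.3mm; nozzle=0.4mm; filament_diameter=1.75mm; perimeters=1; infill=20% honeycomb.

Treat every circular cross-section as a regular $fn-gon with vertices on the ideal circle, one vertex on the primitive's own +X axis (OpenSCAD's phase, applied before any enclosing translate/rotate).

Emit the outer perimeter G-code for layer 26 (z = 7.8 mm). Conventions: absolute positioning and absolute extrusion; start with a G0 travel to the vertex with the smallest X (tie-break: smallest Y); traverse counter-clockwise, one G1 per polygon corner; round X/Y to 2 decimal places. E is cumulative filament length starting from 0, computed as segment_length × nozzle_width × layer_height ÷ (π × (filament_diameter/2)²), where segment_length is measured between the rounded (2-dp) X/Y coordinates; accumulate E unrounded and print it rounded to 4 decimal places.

At z = 7.8 mm: the 8×16.5 cube contributes its full rectangle; the cube at (3, -3.5) (footprint 28.5×23.5) is included at this height; the r=6.5 cylinder at (14, 6.5) contributes a regular 8-gon of circumradius 6.5; Taking the first minus the rest: starting from the 8×16.5 cube, the 28.5×23.5 cube at (3, -3.5) partially overlaps it — only the 82.50 mm² overlap (of its 669.75 mm²) is removed, clipping the outline; the r=6.5 cylinder at (14, 6.5) misses the remaining region (no effect) — 1 connected region. The outline is a single polygon with 4 vertices. Extrusion per mm of travel: 0.4 × 0.3 / (π × 0.875²) = 0.049890. Accumulating E over each segment gives final E = 1.9457.

G0 X0.00 Y0.00 Z7.80
G1 X3.00 Y0.00 E0.1497
G1 X3.00 Y16.50 E0.9729
G1 X0.00 Y16.50 E1.1225
G1 X0.00 Y0.00 E1.9457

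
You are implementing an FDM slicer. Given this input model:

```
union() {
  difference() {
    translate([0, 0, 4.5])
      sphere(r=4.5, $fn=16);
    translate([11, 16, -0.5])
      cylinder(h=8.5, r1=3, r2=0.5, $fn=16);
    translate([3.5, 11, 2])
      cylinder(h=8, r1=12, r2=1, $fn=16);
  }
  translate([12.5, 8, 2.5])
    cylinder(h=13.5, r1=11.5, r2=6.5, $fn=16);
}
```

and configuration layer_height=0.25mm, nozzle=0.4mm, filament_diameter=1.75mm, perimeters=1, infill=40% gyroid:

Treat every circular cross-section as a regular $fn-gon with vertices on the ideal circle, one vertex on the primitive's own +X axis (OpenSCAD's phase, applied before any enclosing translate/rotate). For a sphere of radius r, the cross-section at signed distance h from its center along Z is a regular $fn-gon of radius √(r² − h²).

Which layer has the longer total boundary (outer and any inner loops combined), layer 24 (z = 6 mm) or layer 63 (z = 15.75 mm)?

layer 24 (z = 6 mm)

Layer 24 (z = 6): the r=4.5 sphere contributes a regular 16-gon of circumradius √(4.5²−1.5²) = 4.243 (perimeter = 2·16·4.243·sin(180°/16) = 26.49 mm); the cone at (11, 16): at t=0.765 of its height the radius interpolates to r₁+(r₂−r₁)t = 1.088, giving a regular 16-gon of that circumradius (perimeter = 2·16·1.088·sin(180°/16) = 6.79 mm); the cone at (3.5, 11) (r1=12→r2=1) has section circumradius 6.500 here — a regular 16-gon (perimeter = 2·16·6.500·sin(180°/16) = 40.58 mm); After the difference (first − rest): starting from the r=4.5 sphere, the cone at (11, 16) misses the remaining region (no effect); the cone at (3.5, 11) misses the remaining region (no effect) — boundary = 26.49 mm; the cone at (12.5, 8): at t=0.259 of its height the radius interpolates to r₁+(r₂−r₁)t = 10.204, giving a regular 16-gon of that circumradius (perimeter = 2·16·10.204·sin(180°/16) = 63.70 mm); Combining (union): the 2 present regions are separate (no shared area or edge), so areas and boundary lengths simply add and each stays a separate island — boundary = 90.19 mm. So its perimeter = 90.19 mm. Layer 63 (z = 15.75): the sphere is absent (|z−center|=11.250 > r=4.5); the cone at (11, 16) does not reach this height (z outside [-0.5, 8]); the cone at (3.5, 11) is not intersected at this z (z outside [2, 10]); Subtracting the remaining from the first: the first operand is absent here, so nothing remains; the cone at (12.5, 8) contributes a regular 16-gon of circumradius 6.593 (interpolated between r1=11.5 and r2=6.5 at t=0.981) (perimeter = 2·16·6.593·sin(180°/16) = 41.16 mm); Combining (union): only the cone at (12.5, 8) is present, so the union is just that shape — boundary = 41.16 mm. So its perimeter = 41.16 mm. Layer 24 is larger (90.19 vs 41.16 mm).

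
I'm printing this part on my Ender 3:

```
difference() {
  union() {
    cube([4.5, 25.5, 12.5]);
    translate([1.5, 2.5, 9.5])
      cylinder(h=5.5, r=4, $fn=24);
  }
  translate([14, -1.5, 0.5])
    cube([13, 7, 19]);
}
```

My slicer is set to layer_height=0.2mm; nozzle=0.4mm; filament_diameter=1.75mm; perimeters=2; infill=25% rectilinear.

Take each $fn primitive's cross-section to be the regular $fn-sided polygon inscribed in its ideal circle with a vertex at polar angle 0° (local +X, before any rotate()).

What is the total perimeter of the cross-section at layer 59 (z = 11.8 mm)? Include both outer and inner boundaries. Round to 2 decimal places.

At z = 11.8 mm: the 4.5×25.5 cube contributes its full rectangle (perimeter 60.00 mm); the r=4 cylinder at (1.5, 2.5) gives a regular 24-gon of circumradius 4 (constant along its height) (perimeter = 2·24·4.000·sin(180°/24) = 25.06 mm); Combining (union): the regions partially overlap (shared area 27.75 mm²), so the edge portions inside another operand are dropped and the merged outline is re-measured after clipping — boundary = 64.32 mm; the cube at (14, -1.5) (footprint 13×7) is included at this height (perimeter 40.00 mm); Taking the first minus the rest: starting from that combined region, the 13×7 cube at (14, -1.5) misses the remaining region (no effect) — boundary = 64.32 mm. Overall, the cross-section is a single solid region. Total boundary length (outer) = 64.32 mm.

64.32 mm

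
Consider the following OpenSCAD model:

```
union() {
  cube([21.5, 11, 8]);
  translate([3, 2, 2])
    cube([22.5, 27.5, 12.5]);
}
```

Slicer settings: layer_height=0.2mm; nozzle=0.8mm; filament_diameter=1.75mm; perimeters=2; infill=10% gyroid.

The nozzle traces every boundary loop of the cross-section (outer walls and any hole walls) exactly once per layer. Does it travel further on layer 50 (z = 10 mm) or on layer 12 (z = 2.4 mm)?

Layer 50 (z = 10): the cube does not reach this height (z outside [0, 8]); the cube at (3, 2) (footprint 22.5×27.5) is included at this height (perimeter 100.00 mm); Merging all regions: only the 22.5×27.5 cube at (3, 2) is present, so the union is just that shape — boundary = 100.00 mm. So its perimeter = 100.00 mm. Layer 12 (z = 2.4): the cube (footprint 21.5×11) is included at this height (perimeter 65.00 mm); the cube at (3, 2) (footprint 22.5×27.5) is included at this height (perimeter 100.00 mm); Combining (union): the regions partially overlap (shared area 166.50 mm²), so the edge portions inside another operand are dropped and the merged outline is re-measured after clipping — boundary = 110.00 mm. So its perimeter = 110.00 mm. Layer 12 is larger (110.00 vs 100.00 mm).

layer 12 (z = 2.4 mm)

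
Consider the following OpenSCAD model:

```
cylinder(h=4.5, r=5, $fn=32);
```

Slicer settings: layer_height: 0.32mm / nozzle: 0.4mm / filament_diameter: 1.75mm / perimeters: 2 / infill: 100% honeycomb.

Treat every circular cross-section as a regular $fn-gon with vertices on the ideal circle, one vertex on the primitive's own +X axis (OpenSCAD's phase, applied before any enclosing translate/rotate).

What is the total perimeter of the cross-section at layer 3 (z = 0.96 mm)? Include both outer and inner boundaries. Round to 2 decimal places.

31.37 mm

At z = 0.96 mm: the r=5 cylinder gives a regular 32-gon of circumradius 5 (constant along its height) (perimeter = 2·32·5.000·sin(180°/32) = 31.37 mm). Overall, the cross-section is a single solid region. Total boundary length (outer) = 31.37 mm.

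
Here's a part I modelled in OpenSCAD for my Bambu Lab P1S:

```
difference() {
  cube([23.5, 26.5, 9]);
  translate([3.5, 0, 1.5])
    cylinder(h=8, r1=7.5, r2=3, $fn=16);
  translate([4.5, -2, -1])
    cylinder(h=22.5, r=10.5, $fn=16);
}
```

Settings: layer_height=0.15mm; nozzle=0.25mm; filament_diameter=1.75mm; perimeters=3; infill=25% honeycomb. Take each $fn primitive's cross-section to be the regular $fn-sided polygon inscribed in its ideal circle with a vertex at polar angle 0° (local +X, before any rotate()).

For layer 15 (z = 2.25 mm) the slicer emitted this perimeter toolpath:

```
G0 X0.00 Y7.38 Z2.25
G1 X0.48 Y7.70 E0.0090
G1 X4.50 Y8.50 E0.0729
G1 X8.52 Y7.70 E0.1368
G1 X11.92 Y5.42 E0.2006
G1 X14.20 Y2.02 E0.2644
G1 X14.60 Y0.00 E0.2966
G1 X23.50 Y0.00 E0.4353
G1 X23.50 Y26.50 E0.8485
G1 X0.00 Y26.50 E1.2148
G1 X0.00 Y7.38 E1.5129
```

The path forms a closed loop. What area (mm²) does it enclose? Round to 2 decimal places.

Apply the shoelace formula to the sequence of (X, Y) vertices; enclosed area = 522.82 mm².

522.82 mm²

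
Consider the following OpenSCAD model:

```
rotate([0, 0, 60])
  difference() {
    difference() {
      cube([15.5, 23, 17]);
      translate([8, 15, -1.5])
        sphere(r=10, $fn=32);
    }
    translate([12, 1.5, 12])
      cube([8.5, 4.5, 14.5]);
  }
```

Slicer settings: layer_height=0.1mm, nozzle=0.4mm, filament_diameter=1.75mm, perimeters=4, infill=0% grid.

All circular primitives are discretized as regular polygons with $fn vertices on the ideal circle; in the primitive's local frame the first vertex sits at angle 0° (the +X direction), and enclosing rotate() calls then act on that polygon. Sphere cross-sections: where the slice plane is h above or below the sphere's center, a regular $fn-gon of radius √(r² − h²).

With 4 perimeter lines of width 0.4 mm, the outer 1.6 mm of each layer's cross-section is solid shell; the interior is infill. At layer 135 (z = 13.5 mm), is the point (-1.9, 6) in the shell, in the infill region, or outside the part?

infill

At z = 13.5 mm: the cube (footprint 15.5×23) is included at this height; the sphere at (8, 15) does not reach this height (|z−center|=15.000 > r=10); After the difference (first − rest): none of the subtracted shapes is present at this height, so the 15.5×23 cube is unchanged — 1 connected region; the cube at (12, 1.5) is present — its section is the full 8.5×4.5 rectangle; Subtracting the remaining from the first: starting from the result so far, the 8.5×4.5 cube at (12, 1.5) partially overlaps it — only the 15.75 mm² overlap (of its 38.25 mm²) is removed, clipping the outline — 1 connected region; (whole slice rotated 60° about Z — lengths, areas and connectivity unchanged). Overall, the cross-section is a single solid region. Undo the 60° rotation: the query point maps to (4.246, 4.645) in the un-rotated model frame. The nearest boundary edge runs (0.00, 0.00)→(0.00, 23.00); distance from the point to it = 4.25 mm. The point is inside the cross-section and 4.25 mm from the nearest boundary — more than the 1.6 mm shell width (4 × 0.4), so it's in the infill interior.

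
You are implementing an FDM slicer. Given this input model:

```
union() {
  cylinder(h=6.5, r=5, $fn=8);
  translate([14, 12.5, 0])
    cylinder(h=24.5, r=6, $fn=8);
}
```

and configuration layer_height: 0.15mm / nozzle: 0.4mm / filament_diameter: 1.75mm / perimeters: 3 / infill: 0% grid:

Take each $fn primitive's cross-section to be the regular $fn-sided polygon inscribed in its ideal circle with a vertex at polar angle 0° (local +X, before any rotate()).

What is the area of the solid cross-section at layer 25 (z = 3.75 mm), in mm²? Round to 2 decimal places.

172.53 mm²

At z = 3.75 mm: the r=5 cylinder gives a regular 8-gon of circumradius 5 (constant along its height) (area = (8/2)·5.000²·sin(360°/8) = 70.71 mm²); the cylinder at (14, 12.5): section is a regular 8-gon, circumradius r=6 (area = (8/2)·6.000²·sin(360°/8) = 101.82 mm²); Combining (union): the 2 present regions are separate (no shared area or edge), so areas and boundary lengths simply add and each stays a separate island — area = 172.53 mm². Overall, the cross-section has 2 separate islands. Net area = 172.53 mm².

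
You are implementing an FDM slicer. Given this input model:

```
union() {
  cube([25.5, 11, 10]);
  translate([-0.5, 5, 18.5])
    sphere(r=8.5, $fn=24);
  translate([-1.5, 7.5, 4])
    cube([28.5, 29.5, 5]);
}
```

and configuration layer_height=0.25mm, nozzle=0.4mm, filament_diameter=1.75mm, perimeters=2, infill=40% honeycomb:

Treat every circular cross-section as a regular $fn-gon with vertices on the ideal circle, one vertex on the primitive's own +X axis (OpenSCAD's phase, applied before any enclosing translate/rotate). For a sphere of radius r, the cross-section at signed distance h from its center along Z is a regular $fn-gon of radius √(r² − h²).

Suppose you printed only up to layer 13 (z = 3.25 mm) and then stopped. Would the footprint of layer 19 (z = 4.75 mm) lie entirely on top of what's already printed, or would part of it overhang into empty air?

part overhangs

Compare the two slices. At z = 3.25: the cube is present — its section is the full 25.5×11 rectangle (area 280.50 mm²); the sphere at (-0.5, 5) is absent (|z−center|=15.250 > r=8.5); the cube at (-1.5, 7.5) does not reach this height (z outside [4, 9]); Taking the union: only the 25.5×11 cube is present, so the union is just that shape — area = 280.50 mm². At z = 4.75: the cube is present — its section is the full 25.5×11 rectangle (area 280.50 mm²); the sphere at (-0.5, 5) is not intersected at this z (|z−center|=13.750 > r=8.5); the cube at (-1.5, 7.5) is present — its section is the full 28.5×29.5 rectangle (area 840.75 mm²); Combining (union): the regions partially overlap — summed areas 1121.25 mm² minus the doubly-counted overlap 89.25 mm² gives 1032.00 mm² — area = 1032.00 mm². Checking containment: at z = 4.75 the cross-section extends beyond the z = 3.25 cross-section by about 751.50 mm².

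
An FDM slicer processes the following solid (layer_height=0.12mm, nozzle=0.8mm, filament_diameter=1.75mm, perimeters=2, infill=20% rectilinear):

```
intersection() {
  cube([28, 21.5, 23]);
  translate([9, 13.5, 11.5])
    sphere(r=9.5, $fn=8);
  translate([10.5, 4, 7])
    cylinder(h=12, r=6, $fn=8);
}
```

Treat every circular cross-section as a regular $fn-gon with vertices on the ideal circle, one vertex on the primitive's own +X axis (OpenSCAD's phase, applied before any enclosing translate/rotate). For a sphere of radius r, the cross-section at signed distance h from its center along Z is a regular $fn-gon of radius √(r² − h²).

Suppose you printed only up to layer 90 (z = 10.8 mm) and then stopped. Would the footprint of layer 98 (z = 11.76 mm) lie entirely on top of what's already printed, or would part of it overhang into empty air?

Compare the two slices. At z = 10.8: the cube is present — its section is the full 28×21.5 rectangle (area 602.00 mm²); the r=9.5 sphere at (9, 13.5) contributes a regular 8-gon of circumradius √(9.5²−0.7²) = 9.474 (area = (8/2)·9.474²·sin(360°/8) = 253.88 mm²); the cylinder at (10.5, 4): section is a regular 8-gon, circumradius r=6 (area = (8/2)·6.000²·sin(360°/8) = 101.82 mm²); Keeping only the common overlap: the r=9.5 sphere at (9, 13.5) partially overlaps the 28×21.5 cube; clipping to the common part keeps 248.09 mm²; the r=6 cylinder at (10.5, 4) partially overlaps the running intersection; clipping to the common part keeps 37.12 mm² — area = 37.12 mm². At z = 11.76: the 28×21.5 cube contributes its full rectangle (area 602.00 mm²); the sphere at (9, 13.5): section is a regular 8-gon, circumradius = √(r²−h²) = √(9.5²−0.26²) = 9.496 (area = (8/2)·9.496²·sin(360°/8) = 255.07 mm²); the r=6 cylinder at (10.5, 4) gives a regular 8-gon of circumradius 6 (constant along its height) (area = (8/2)·6.000²·sin(360°/8) = 101.82 mm²); Keeping only the common overlap: the r=9.5 sphere at (9, 13.5) partially overlaps the 28×21.5 cube; clipping to the common part keeps 249.07 mm²; the r=6 cylinder at (10.5, 4) partially overlaps the running intersection; clipping to the common part keeps 37.35 mm² — area = 37.35 mm². Checking containment: the cross-section at z = 11.76 is a subset of the cross-section at z = 10.8.

entirely on top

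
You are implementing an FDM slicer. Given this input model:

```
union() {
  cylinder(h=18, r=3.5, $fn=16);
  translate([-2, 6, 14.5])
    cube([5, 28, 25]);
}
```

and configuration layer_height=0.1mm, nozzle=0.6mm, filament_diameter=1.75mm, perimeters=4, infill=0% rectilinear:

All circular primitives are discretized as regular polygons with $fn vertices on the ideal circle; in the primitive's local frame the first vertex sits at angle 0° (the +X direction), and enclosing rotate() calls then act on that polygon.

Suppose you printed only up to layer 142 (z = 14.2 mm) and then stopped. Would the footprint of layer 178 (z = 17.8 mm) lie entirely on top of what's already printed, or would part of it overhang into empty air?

Compare the two slices. At z = 14.2: the r=3.5 cylinder contributes a regular 16-gon of circumradius 3.5 (area = (16/2)·3.500²·sin(360°/16) = 37.50 mm²); the cube at (-2, 6) does not reach this height (z outside [14.5, 39.5]); Combining (union): only the r=3.5 cylinder is present, so the union is just that shape — area = 37.50 mm². At z = 17.8: the r=3.5 cylinder gives a regular 16-gon of circumradius 3.5 (constant along its height) (area = (16/2)·3.500²·sin(360°/16) = 37.50 mm²); the cube at (-2, 6) (footprint 5×28) is included at this height (area 140.00 mm²); Combining (union): the 2 present regions are separate (no shared area or edge), so areas and boundary lengths simply add and each stays a separate island — area = 177.50 mm². Checking containment: at z = 17.8 the cross-section extends beyond the z = 14.2 cross-section by about 140.00 mm².

part overhangs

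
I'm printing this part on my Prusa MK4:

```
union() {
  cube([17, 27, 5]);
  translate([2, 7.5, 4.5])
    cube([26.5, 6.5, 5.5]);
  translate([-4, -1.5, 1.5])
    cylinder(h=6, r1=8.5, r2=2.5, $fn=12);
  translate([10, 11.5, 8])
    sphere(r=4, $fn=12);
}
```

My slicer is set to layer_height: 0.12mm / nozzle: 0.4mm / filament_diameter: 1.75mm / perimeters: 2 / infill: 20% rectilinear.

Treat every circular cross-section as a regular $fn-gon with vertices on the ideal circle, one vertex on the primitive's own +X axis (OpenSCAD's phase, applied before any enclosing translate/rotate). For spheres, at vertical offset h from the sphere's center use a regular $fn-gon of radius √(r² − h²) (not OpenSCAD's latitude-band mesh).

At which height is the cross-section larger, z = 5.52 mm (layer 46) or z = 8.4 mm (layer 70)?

Layer 46 (z = 5.52): the cube does not reach this height (z outside [0, 5]); the 26.5×6.5 cube at (2, 7.5) contributes its full rectangle (area 172.25 mm²); the cone at (-4, -1.5) contributes a regular 12-gon of circumradius 4.480 (interpolated between r1=8.5 and r2=2.5 at t=0.670) (area = (12/2)·4.480²·sin(360°/12) = 60.21 mm²); the r=4 sphere at (10, 11.5) contributes a regular 12-gon of circumradius √(4²−2.48²) = 3.138 (area = (12/2)·3.138²·sin(360°/12) = 29.55 mm²); Merging all regions: the regions partially overlap — summed areas 262.01 mm² minus the doubly-counted overlap 28.16 mm² gives 233.85 mm² — area = 233.85 mm². So its area = 233.85 mm². Layer 70 (z = 8.4): the cube is absent (z outside [0, 5]); the cube at (2, 7.5) is present — its section is the full 26.5×6.5 rectangle (area 172.25 mm²); the cone at (-4, -1.5) is absent (z outside [1.5, 7.5]); the r=4 sphere at (10, 11.5) slices to a regular 12-gon of circumradius 3.980 (√(r²−h²) with h=0.4 from center) (area = (12/2)·3.980²·sin(360°/12) = 47.52 mm²); Combining (union): the regions partially overlap — summed areas 219.77 mm² minus the doubly-counted overlap 41.79 mm² gives 177.98 mm² — area = 177.98 mm². So its area = 177.98 mm². Layer 46 is larger (233.85 vs 177.98 mm²).

layer 46 (z = 5.52 mm)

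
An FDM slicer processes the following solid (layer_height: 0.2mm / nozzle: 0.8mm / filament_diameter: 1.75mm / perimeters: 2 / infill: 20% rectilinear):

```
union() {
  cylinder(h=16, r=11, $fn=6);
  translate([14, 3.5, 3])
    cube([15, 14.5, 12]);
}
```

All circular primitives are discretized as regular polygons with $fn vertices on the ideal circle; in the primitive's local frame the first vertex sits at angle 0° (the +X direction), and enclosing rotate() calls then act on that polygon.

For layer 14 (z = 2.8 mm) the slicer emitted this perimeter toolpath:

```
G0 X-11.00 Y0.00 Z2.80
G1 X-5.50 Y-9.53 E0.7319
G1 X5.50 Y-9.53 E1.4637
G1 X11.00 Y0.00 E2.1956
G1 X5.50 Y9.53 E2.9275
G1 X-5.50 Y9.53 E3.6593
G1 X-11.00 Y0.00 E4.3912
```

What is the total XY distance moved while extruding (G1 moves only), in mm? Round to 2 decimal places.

66.01 mm

Sum the Euclidean lengths of each G1 segment: total = 66.01 mm.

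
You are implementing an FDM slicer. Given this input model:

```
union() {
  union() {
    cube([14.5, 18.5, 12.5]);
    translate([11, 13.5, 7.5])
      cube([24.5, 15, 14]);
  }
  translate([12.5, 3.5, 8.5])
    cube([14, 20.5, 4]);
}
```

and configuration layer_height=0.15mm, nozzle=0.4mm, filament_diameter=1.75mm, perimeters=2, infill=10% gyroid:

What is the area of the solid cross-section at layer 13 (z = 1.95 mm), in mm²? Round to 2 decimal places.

268.25 mm²

At z = 1.95 mm: the 14.5×18.5 cube contributes its full rectangle (area 268.25 mm²); the cube at (11, 13.5) does not reach this height (z outside [7.5, 21.5]); Merging all regions: only the 14.5×18.5 cube is present, so the union is just that shape — area = 268.25 mm²; the cube at (12.5, 3.5) does not reach this height (z outside [8.5, 12.5]); Taking the union: only that combined region is present, so the union is just that shape — area = 268.25 mm². Overall, the cross-section is a single solid region. Net area = 268.25 mm².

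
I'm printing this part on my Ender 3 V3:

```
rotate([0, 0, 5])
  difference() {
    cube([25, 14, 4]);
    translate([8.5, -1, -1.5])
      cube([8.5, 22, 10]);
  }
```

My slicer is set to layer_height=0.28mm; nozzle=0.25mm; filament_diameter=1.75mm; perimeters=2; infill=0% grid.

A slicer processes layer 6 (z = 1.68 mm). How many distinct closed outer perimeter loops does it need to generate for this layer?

At z = 1.68 mm: the 25×14 cube contributes its full rectangle; the cube at (8.5, -1) is present — its section is the full 8.5×22 rectangle; Taking the first minus the rest: starting from the 25×14 cube, the 8.5×22 cube at (8.5, -1) partially overlaps it — only the 119.00 mm² overlap (of its 187.00 mm²) is removed, clipping the outline — 2 connected regions; (rotated 5° about Z; rotation is an isometry so areas/perimeters/island counts are preserved). The result has 2 disconnected regions.

2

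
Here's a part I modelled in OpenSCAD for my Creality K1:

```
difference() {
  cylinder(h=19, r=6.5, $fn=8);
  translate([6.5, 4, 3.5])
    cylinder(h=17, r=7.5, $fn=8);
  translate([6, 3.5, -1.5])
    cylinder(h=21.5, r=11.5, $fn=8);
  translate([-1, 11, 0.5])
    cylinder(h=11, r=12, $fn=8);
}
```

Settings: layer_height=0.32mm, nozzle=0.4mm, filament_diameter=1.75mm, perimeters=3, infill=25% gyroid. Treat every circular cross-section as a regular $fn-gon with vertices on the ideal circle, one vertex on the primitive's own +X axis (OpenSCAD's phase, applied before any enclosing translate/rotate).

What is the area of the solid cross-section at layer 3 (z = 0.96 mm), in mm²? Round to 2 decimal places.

At z = 0.96 mm: the cylinder: section is a regular 8-gon, circumradius r=6.5 (area = (8/2)·6.500²·sin(360°/8) = 119.50 mm²); the cylinder at (6.5, 4) is not intersected at this z (z outside [3.5, 20.5]); the r=11.5 cylinder at (6, 3.5) gives a regular 8-gon of circumradius 11.5 (constant along its height) (area = (8/2)·11.500²·sin(360°/8) = 374.06 mm²); the r=12 cylinder at (-1, 11) gives a regular 8-gon of circumradius 12 (constant along its height) (area = (8/2)·12.000²·sin(360°/8) = 407.29 mm²); Subtracting the remaining from the first: starting from the r=6.5 cylinder (119.50 mm²), the r=11.5 cylinder at (6, 3.5) partially overlaps it — only the 100.68 mm² overlap (of its 374.06 mm²) is removed, clipping the outline; the r=12 cylinder at (-1, 11) partially overlaps it — only the 2.04 mm² overlap (of its 407.29 mm²) is removed, clipping the outline — area = 16.79 mm². Overall, the cross-section is a single solid region. Net area = 16.79 mm².

16.79 mm²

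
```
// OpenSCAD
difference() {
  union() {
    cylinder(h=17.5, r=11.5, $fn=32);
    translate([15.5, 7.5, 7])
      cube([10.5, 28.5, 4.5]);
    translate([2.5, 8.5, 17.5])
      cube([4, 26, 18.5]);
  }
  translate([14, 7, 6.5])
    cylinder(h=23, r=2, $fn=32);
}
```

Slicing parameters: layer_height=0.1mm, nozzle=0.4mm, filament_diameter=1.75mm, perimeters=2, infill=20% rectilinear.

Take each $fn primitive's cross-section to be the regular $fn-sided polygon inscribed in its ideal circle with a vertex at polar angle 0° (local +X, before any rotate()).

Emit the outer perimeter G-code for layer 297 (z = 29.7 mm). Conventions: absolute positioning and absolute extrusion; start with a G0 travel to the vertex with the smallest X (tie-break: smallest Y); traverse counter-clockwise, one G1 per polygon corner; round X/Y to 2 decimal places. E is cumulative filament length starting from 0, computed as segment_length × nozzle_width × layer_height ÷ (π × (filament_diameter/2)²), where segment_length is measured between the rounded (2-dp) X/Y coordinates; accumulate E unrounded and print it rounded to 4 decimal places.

At z = 29.7 mm: the cylinder is not intersected at this z (z outside [0, 17.5]); the cube at (15.5, 7.5) is absent (z outside [7, 11.5]); the cube at (2.5, 8.5) is present — its section is the full 4×26 rectangle; Merging all regions: only the 4×26 cube at (2.5, 8.5) is present, so the union is just that shape — 1 connected region; the cylinder at (14, 7) is absent (z outside [6.5, 29.5]); Taking the first minus the rest: none of the subtracted shapes is present at this height, so that combined region is unchanged — 1 connected region. The outline is a single polygon with 4 vertices. Extrusion per mm of travel: 0.4 × 0.1 / (π × 0.875²) = 0.016630. Accumulating E over each segment gives final E = 0.9978.

G0 X2.50 Y8.50 Z29.70
G1 X6.50 Y8.50 E0.0665
G1 X6.50 Y34.50 E0.4989
G1 X2.50 Y34.50 E0.5654
G1 X2.50 Y8.50 E0.9978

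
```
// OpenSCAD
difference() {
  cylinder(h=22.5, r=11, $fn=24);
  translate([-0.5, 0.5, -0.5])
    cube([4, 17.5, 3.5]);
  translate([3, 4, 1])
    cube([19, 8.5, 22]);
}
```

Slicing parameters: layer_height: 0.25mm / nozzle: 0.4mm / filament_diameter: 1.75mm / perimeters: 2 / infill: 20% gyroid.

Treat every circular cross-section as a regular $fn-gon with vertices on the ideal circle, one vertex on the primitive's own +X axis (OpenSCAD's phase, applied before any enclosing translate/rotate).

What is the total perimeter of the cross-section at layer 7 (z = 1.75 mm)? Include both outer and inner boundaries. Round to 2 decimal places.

At z = 1.75 mm: the r=11 cylinder contributes a regular 24-gon of circumradius 11 (perimeter = 2·24·11.000·sin(180°/24) = 68.92 mm); the cube at (-0.5, 0.5) (footprint 4×17.5) is included at this height (perimeter 43.00 mm); the cube at (3, 4) (footprint 19×8.5) is included at this height (perimeter 55.00 mm); Taking the first minus the rest: starting from the r=11 cylinder, the 4×17.5 cube at (-0.5, 0.5) partially overlaps it — only the 41.12 mm² overlap (of its 70.00 mm²) is removed, clipping the outline; the 19×8.5 cube at (3, 4) partially overlaps it — only the 27.56 mm² overlap (of its 161.50 mm²) is removed, clipping the outline — boundary = 79.89 mm. Overall, the cross-section is a single solid region. Total boundary length (outer) = 79.89 mm.

79.89 mm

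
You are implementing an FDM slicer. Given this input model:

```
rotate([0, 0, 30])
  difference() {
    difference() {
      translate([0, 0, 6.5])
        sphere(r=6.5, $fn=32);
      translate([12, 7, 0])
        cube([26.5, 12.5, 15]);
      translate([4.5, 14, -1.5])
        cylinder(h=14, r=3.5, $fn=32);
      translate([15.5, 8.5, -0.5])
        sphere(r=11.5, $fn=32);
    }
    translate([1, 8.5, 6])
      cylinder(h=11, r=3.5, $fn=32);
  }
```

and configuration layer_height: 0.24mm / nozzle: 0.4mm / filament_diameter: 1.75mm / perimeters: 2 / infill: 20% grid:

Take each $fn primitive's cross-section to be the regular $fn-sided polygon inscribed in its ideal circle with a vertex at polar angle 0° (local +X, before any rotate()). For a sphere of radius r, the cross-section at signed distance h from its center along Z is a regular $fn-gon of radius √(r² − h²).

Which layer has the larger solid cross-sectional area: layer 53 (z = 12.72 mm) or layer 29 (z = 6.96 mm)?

layer 29 (z = 6.96 mm)

Layer 53 (z = 12.72): the r=6.5 sphere contributes a regular 32-gon of circumradius √(6.5²−6.22²) = 1.887 (area = (32/2)·1.887²·sin(360°/32) = 11.12 mm²); the cube at (12, 7) is present — its section is the full 26.5×12.5 rectangle (area 331.25 mm²); the cylinder at (4.5, 14) is not intersected at this z (z outside [-1.5, 12.5]); the sphere at (15.5, 8.5) is not intersected at this z (|z−center|=13.220 > r=11.5); Subtracting the remaining from the first: starting from the r=6.5 sphere (11.12 mm²), the 26.5×12.5 cube at (12, 7) misses the remaining region (no effect) — area = 11.12 mm²; the r=3.5 cylinder at (1, 8.5) gives a regular 32-gon of circumradius 3.5 (constant along its height) (area = (32/2)·3.500²·sin(360°/32) = 38.24 mm²); Taking the first minus the rest: starting from that combined region (11.12 mm²), the r=3.5 cylinder at (1, 8.5) misses the remaining region (no effect) — area = 11.12 mm²; (whole slice rotated 30° about Z — lengths, areas and connectivity unchanged). So its area = 11.12 mm². Layer 29 (z = 6.96): the r=6.5 sphere contributes a regular 32-gon of circumradius √(6.5²−0.46²) = 6.484 (area = (32/2)·6.484²·sin(360°/32) = 131.22 mm²); the cube at (12, 7) is present — its section is the full 26.5×12.5 rectangle (area 331.25 mm²); the r=3.5 cylinder at (4.5, 14) contributes a regular 32-gon of circumradius 3.5 (area = (32/2)·3.500²·sin(360°/32) = 38.24 mm²); the r=11.5 sphere at (15.5, 8.5) contributes a regular 32-gon of circumradius √(11.5²−7.46²) = 8.752 (area = (32/2)·8.752²·sin(360°/32) = 239.10 mm²); Taking the first minus the rest: starting from the r=6.5 sphere (131.22 mm²), the 26.5×12.5 cube at (12, 7) misses the remaining region (no effect); the r=3.5 cylinder at (4.5, 14) misses the remaining region (no effect); the r=11.5 sphere at (15.5, 8.5) misses the remaining region (no effect) — area = 131.22 mm²; the r=3.5 cylinder at (1, 8.5) contributes a regular 32-gon of circumradius 3.5 (area = (32/2)·3.500²·sin(360°/32) = 38.24 mm²); After the difference (first − rest): starting from that combined region (131.22 mm²), the r=3.5 cylinder at (1, 8.5) partially overlaps it — only the 4.53 mm² overlap (of its 38.24 mm²) is removed, clipping the outline — area = 126.69 mm²; (whole slice rotated 30° about Z — lengths, areas and connectivity unchanged). So its area = 126.69 mm². Layer 29 is larger (126.69 vs 11.12 mm²).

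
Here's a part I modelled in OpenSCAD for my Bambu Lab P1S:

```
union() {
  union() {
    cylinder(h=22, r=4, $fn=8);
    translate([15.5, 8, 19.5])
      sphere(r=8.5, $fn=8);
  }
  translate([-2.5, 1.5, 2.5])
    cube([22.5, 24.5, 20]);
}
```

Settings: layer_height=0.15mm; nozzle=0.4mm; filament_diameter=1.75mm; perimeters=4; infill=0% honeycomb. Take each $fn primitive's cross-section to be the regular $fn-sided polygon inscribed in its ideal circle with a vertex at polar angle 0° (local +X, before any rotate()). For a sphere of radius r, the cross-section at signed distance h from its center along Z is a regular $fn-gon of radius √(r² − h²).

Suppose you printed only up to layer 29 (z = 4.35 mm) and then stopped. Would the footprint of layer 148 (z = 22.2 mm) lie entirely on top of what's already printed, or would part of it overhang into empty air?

Compare the two slices. At z = 4.35: the cylinder: section is a regular 8-gon, circumradius r=4 (area = (8/2)·4.000²·sin(360°/8) = 45.25 mm²); the sphere at (15.5, 8) does not reach this height (|z−center|=15.150 > r=8.5); Combining (union): only the r=4 cylinder is present, so the union is just that shape — area = 45.25 mm²; the cube at (-2.5, 1.5) is present — its section is the full 22.5×24.5 rectangle (area 551.25 mm²); Combining (union): the regions partially overlap — summed areas 596.50 mm² minus the doubly-counted overlap 10.74 mm² gives 585.77 mm² — area = 585.77 mm². At z = 22.2: the cylinder does not reach this height (z outside [0, 22]); the sphere at (15.5, 8): section is a regular 8-gon, circumradius = √(r²−h²) = √(8.5²−2.7²) = 8.060 (area = (8/2)·8.060²·sin(360°/8) = 183.73 mm²); Taking the union: only the r=8.5 sphere at (15.5, 8) is present, so the union is just that shape — area = 183.73 mm²; the cube at (-2.5, 1.5) is present — its section is the full 22.5×24.5 rectangle (area 551.25 mm²); Combining (union): the regions partially overlap — summed areas 734.98 mm² minus the doubly-counted overlap 150.14 mm² gives 584.84 mm² — area = 584.84 mm². Checking containment: at z = 22.2 the cross-section extends beyond the z = 4.35 cross-section by about 33.59 mm².

part overhangs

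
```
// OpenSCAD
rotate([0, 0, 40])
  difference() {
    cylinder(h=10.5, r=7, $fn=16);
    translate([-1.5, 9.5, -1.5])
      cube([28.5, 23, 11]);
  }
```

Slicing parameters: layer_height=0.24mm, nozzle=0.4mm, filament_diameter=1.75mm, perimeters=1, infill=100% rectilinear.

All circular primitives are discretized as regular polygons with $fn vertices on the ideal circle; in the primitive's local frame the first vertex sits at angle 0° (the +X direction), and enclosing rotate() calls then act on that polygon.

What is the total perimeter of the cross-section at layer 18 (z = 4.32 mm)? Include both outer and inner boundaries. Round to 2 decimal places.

At z = 4.32 mm: the r=7 cylinder gives a regular 16-gon of circumradius 7 (constant along its height) (perimeter = 2·16·7.000·sin(180°/16) = 43.70 mm); the cube at (-1.5, 9.5) is present — its section is the full 28.5×23 rectangle (perimeter 103.00 mm); After the difference (first − rest): starting from the r=7 cylinder, the 28.5×23 cube at (-1.5, 9.5) misses the remaining region (no effect) — boundary = 43.70 mm; (whole slice rotated 40° about Z — lengths, areas and connectivity unchanged). Overall, the cross-section is a single solid region. Total boundary length (outer) = 43.70 mm.

43.70 mm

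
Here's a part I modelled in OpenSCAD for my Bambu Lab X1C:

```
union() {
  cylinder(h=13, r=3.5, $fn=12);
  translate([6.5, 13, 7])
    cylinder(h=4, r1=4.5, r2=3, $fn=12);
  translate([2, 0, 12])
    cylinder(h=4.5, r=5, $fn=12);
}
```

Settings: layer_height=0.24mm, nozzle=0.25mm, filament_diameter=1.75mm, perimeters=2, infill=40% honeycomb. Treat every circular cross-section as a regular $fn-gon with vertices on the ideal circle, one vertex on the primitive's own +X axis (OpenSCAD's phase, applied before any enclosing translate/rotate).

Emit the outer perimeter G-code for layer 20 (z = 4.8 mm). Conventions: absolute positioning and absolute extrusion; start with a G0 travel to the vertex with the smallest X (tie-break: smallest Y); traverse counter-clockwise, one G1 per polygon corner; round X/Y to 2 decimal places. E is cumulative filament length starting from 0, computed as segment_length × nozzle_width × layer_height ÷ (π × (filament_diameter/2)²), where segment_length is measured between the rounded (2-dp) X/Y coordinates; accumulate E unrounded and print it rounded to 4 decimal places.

At z = 4.8 mm: the r=3.5 cylinder contributes a regular 12-gon of circumradius 3.5; the cone at (6.5, 13) does not reach this height (z outside [7, 11]); the cylinder at (2, 0) is not intersected at this z (z outside [12, 16.5]); Taking the union: only the r=3.5 cylinder is present, so the union is just that shape — 1 connected region. The outline is a single polygon with 12 vertices. Extrusion per mm of travel: 0.25 × 0.24 / (π × 0.875²) = 0.024945. Accumulating E over each segment gives final E = 0.5422.

G0 X-3.50 Y0.00 Z4.80
G1 X-3.03 Y-1.75 E0.0452
G1 X-1.75 Y-3.03 E0.0904
G1 X0.00 Y-3.50 E0.1356
G1 X1.75 Y-3.03 E0.1808
G1 X3.03 Y-1.75 E0.2259
G1 X3.50 Y0.00 E0.2711
G1 X3.03 Y1.75 E0.3163
G1 X1.75 Y3.03 E0.3615
G1 X0.00 Y3.50 E0.4067
G1 X-1.75 Y3.03 E0.4519
G1 X-3.03 Y1.75 E0.4970
G1 X-3.50 Y0.00 E0.5422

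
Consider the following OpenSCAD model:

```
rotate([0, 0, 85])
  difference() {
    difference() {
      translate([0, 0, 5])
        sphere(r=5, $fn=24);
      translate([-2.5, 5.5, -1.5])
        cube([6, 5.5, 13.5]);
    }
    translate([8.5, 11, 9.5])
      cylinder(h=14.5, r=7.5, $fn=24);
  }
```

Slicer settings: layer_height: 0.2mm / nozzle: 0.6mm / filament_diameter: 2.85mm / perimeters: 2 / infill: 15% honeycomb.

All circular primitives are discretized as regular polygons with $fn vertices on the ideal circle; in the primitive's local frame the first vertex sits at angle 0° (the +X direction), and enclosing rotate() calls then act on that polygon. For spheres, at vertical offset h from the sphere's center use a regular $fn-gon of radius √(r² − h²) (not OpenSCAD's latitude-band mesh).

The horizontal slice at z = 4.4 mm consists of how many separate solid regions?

1

At z = 4.4 mm: the r=5 sphere contributes a regular 24-gon of circumradius √(5²−0.6²) = 4.964; the 6×5.5 cube at (-2.5, 5.5) contributes its full rectangle; After the difference (first − rest): starting from the r=5 sphere, the 6×5.5 cube at (-2.5, 5.5) misses the remaining region (no effect) — 1 connected region; the cylinder at (8.5, 11) is absent (z outside [9.5, 24]); Subtracting the remaining from the first: none of the subtracted shapes is present at this height, so the result so far is unchanged — 1 connected region; (whole slice rotated 85° about Z — lengths, areas and connectivity unchanged). The result has 1 disconnected region.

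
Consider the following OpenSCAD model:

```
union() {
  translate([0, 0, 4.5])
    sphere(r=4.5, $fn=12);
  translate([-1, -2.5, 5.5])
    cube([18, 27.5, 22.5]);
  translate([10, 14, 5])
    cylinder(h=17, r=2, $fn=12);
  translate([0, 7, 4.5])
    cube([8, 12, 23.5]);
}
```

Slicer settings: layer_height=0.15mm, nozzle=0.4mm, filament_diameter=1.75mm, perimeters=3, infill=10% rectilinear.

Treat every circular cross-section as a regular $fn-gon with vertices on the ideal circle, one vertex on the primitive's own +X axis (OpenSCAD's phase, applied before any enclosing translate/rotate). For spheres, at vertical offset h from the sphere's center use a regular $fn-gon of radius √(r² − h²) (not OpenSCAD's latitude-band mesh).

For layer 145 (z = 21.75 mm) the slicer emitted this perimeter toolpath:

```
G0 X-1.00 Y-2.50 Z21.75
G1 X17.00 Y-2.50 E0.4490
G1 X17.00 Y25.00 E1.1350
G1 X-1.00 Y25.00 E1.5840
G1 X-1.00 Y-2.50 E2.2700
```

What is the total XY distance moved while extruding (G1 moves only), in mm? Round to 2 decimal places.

Sum the Euclidean lengths of each G1 segment: total = 91.00 mm.

91.00 mm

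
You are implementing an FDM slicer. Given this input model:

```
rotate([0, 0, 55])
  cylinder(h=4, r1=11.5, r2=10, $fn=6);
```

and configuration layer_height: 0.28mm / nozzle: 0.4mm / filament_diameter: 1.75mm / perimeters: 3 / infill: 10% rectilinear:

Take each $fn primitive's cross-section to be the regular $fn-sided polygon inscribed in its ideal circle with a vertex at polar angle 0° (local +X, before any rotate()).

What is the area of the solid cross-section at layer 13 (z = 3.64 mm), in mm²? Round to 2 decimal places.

266.87 mm²

At z = 3.64 mm: the cone contributes a regular 6-gon of circumradius 10.135 (interpolated between r1=11.5 and r2=10 at t=0.910) (area = (6/2)·10.135²·sin(360°/6) = 266.87 mm²); (rotated 55° about Z; rotation is an isometry so areas/perimeters/island counts are preserved). Overall, the cross-section is a single solid region. Net area = 266.87 mm².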